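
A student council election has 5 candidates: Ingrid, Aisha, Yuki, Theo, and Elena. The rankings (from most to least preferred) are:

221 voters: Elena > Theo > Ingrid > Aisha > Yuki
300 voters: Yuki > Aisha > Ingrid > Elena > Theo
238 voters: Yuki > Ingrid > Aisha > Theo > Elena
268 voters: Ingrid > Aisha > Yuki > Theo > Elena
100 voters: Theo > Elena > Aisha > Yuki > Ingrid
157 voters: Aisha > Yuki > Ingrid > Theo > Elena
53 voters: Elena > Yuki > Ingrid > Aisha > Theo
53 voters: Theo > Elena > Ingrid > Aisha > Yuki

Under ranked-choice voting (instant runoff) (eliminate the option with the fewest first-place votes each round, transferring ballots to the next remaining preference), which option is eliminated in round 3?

Ingrid

Round 1: Ingrid 268, Aisha 157, Yuki 538, Theo 153, Elena 274. Eliminate Theo.
Round 2: Ingrid 268, Aisha 157, Yuki 538, Elena 427. Eliminate Aisha.
Round 3: Ingrid 268, Yuki 695, Elena 427. Eliminate Ingrid.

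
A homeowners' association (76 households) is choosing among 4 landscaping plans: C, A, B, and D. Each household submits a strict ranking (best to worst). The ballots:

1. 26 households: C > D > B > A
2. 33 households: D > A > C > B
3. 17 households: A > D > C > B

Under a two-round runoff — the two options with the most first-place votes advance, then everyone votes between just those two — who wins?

Round 1 first-place votes: C 26, A 17, B 0, D 33.
D and C advance.
Runoff: D is preferred to C by 50 voters; C by 26.
D wins the runoff.

D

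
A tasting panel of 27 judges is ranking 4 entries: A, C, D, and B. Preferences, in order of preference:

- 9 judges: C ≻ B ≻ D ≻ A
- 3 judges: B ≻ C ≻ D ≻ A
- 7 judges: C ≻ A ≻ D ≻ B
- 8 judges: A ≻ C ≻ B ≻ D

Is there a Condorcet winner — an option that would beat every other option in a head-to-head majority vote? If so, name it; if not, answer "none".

C vs A: 19–8 for C.
C vs D: 27–0 for C.
C vs B: 24–3 for C.
C beats every other option head-to-head.

C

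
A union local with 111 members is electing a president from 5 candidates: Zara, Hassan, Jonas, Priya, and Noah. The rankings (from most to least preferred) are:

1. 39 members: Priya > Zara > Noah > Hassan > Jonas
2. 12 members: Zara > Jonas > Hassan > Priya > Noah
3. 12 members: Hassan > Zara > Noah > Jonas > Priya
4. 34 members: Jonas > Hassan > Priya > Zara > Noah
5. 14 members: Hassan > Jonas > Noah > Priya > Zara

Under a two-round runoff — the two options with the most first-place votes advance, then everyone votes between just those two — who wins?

Round 1 first-place votes: Zara 12, Hassan 26, Jonas 34, Priya 39, Noah 0.
Priya and Jonas advance.
Runoff: Priya is preferred to Jonas by 39 voters; Jonas by 72.
Jonas wins the runoff.

Jonas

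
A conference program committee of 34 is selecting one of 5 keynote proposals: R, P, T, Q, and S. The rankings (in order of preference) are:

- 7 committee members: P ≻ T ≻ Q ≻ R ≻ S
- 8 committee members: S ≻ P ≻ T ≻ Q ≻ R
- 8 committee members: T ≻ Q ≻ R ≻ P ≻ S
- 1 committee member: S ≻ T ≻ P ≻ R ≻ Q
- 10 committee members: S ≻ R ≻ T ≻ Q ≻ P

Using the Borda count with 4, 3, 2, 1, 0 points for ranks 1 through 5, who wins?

R: 7·1 + 8·0 + 8·2 + 1·1 + 10·3 = 54
P: 7·4 + 8·3 + 8·1 + 1·2 + 10·0 = 62
T: 7·3 + 8·2 + 8·4 + 1·3 + 10·2 = 92
Q: 7·2 + 8·1 + 8·3 + 1·0 + 10·1 = 56
S: 7·0 + 8·4 + 8·0 + 1·4 + 10·4 = 76
T has the highest Borda score (92).

T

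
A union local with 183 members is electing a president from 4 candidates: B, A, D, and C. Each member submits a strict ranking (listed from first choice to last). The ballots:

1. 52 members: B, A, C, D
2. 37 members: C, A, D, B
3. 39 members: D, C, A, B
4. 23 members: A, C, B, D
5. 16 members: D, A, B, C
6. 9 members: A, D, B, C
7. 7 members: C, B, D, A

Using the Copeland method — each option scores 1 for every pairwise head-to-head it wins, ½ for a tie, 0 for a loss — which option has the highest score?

A

B: loses to A, D, and C → score 0.
A: beats B, D, and C → score 3.
D: beats B; loses to A and C → score 1.
C: beats B and D; loses to A → score 2.
A has the best pairwise record.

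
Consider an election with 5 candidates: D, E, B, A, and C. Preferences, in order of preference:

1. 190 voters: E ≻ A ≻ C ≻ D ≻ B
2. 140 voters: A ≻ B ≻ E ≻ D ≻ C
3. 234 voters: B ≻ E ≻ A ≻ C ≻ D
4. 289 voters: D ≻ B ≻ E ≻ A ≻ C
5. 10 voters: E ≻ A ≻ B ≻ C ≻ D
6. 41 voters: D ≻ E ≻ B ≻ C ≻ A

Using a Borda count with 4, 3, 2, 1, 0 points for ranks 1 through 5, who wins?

E

D: 190·1 + 140·1 + 234·0 + 289·4 + 10·0 + 41·4 = 1650
E: 190·4 + 140·2 + 234·3 + 289·2 + 10·4 + 41·3 = 2483
B: 190·0 + 140·3 + 234·4 + 289·3 + 10·2 + 41·2 = 2325
A: 190·3 + 140·4 + 234·2 + 289·1 + 10·3 + 41·0 = 1917
C: 190·2 + 140·0 + 234·1 + 289·0 + 10·1 + 41·1 = 665
E has the highest Borda score (2483).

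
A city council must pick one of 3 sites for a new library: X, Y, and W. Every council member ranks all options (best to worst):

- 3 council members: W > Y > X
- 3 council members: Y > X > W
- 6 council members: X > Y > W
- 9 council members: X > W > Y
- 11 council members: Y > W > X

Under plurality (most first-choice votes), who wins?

First-place votes: X 15, Y 14, W 3.
X has the most first-place votes.

X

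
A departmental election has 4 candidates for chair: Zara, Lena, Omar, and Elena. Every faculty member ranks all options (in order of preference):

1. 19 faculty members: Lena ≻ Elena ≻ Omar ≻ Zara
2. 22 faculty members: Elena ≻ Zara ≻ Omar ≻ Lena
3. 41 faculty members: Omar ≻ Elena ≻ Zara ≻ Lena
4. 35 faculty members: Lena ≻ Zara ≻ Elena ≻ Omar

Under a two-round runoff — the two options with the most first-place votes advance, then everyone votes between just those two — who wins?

Round 1 first-place votes: Zara 0, Lena 54, Omar 41, Elena 22.
Lena and Omar advance.
Runoff: Lena is preferred to Omar by 54 voters; Omar by 63.
Omar wins the runoff.

Omar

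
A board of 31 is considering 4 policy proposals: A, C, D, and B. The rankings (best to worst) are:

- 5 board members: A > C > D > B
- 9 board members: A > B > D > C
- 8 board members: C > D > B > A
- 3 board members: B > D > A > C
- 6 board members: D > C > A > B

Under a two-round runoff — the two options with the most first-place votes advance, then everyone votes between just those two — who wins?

Round 1 first-place votes: A 14, C 8, D 6, B 3.
A and C advance.
Runoff: A is preferred to C by 17 voters; C by 14.
A wins the runoff.

A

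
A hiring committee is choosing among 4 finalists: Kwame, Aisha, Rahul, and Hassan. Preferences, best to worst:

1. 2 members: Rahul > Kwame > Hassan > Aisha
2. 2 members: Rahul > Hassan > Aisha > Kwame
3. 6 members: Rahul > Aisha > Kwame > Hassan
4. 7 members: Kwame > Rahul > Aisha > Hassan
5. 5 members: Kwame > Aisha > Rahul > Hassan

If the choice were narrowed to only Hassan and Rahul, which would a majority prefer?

Voters preferring Hassan to Rahul: 0; preferring Rahul to Hassan: 22.
Rahul wins the head-to-head.

Rahul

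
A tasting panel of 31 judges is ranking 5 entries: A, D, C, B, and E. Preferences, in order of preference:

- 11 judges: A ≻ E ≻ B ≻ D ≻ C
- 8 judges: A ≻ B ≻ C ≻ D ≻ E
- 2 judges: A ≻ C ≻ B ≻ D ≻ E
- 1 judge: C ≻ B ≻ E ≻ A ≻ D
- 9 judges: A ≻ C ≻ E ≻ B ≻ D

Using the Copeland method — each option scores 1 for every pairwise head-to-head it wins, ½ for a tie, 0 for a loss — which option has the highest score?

A: beats D, C, B, and E → score 4.
D: loses to A, C, B, and E → score 0.
C: beats D and E; loses to A and B → score 2.
B: beats D and C; loses to A and E → score 2.
E: beats D and B; loses to A and C → score 2.
A has the best pairwise record.

A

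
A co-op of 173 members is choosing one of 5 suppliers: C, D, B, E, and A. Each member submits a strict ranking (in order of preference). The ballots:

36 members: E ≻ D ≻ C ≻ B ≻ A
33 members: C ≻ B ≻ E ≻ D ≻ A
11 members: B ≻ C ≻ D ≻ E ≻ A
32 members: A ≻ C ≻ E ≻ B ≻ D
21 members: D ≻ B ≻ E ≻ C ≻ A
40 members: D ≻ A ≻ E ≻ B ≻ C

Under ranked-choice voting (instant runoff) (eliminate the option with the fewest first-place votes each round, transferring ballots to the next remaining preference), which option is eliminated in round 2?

A

Round 1: C 33, D 61, B 11, E 36, A 32. Eliminate B.
Round 2: C 44, D 61, E 36, A 32. Eliminate A.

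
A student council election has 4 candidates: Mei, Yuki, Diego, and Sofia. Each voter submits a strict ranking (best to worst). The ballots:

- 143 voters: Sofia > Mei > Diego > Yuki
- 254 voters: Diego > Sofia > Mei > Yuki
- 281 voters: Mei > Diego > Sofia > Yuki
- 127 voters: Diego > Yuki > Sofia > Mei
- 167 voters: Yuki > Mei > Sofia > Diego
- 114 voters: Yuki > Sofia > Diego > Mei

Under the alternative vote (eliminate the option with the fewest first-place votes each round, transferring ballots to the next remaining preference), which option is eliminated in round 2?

Round 1: Mei 281, Yuki 281, Diego 381, Sofia 143. Eliminate Sofia.
Round 2: Mei 424, Yuki 281, Diego 381. Eliminate Yuki.

Yuki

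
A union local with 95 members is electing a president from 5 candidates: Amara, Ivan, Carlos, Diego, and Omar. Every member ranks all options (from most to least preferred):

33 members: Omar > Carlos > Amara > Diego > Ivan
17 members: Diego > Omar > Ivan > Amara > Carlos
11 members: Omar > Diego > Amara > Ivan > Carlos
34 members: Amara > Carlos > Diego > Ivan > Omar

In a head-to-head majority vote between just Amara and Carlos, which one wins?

Voters preferring Amara to Carlos: 62; preferring Carlos to Amara: 33.
Amara wins the head-to-head.

Amara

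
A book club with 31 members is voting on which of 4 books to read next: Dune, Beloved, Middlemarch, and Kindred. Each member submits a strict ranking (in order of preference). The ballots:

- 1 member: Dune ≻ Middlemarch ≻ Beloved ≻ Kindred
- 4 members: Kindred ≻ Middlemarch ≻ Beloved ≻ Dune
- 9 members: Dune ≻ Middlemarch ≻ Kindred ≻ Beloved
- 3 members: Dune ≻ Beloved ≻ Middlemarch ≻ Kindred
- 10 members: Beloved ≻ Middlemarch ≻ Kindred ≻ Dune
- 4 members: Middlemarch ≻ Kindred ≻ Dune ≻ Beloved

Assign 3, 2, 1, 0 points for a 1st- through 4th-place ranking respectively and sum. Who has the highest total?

Dune: 1·3 + 4·0 + 9·3 + 3·3 + 10·0 + 4·1 = 43
Beloved: 1·1 + 4·1 + 9·0 + 3·2 + 10·3 + 4·0 = 41
Middlemarch: 1·2 + 4·2 + 9·2 + 3·1 + 10·2 + 4·3 = 63
Kindred: 1·0 + 4·3 + 9·1 + 3·0 + 10·1 + 4·2 = 39
Middlemarch has the highest Borda score (63).

Middlemarch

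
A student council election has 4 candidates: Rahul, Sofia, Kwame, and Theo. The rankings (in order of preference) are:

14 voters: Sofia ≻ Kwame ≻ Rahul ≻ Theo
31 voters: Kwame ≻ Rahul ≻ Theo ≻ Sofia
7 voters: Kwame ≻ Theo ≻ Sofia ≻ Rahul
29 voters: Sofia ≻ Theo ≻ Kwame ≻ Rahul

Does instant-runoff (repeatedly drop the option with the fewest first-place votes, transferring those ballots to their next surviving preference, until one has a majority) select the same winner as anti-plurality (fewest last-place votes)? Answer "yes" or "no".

no

Instant-runoff — R1 Rahul 0, Sofia 43, Kwame 38, Theo 0 (Sofia winner). Winner: Sofia.
Anti-plurality — last-place votes: Rahul 36, Sofia 31, Kwame 0, Theo 14. Winner: Kwame.
The two methods disagree.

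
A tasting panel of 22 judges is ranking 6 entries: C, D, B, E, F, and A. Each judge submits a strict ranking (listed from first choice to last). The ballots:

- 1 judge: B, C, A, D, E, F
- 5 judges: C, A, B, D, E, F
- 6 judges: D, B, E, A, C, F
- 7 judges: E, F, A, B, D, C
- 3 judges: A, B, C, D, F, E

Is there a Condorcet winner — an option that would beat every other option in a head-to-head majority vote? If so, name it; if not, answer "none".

Checking pairwise contests:
D beats C 13–9.
B beats D 16–6.
A beats B 15–7.
D beats E 15–7.
C beats F 15–7.
E beats A 13–9.
Every option loses at least one head-to-head, so there is no Condorcet winner.

none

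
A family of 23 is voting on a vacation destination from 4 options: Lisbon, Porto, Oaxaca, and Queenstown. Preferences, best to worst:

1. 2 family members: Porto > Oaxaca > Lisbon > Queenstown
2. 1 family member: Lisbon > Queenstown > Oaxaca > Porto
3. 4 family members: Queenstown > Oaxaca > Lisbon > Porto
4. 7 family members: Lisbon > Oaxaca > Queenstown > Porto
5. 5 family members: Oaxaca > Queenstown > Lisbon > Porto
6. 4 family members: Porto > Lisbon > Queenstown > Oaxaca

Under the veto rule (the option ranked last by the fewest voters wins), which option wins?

Lisbon

Last-place votes: Lisbon 0, Porto 17, Oaxaca 4, Queenstown 2.
Lisbon is ranked last by the fewest voters, so Lisbon wins.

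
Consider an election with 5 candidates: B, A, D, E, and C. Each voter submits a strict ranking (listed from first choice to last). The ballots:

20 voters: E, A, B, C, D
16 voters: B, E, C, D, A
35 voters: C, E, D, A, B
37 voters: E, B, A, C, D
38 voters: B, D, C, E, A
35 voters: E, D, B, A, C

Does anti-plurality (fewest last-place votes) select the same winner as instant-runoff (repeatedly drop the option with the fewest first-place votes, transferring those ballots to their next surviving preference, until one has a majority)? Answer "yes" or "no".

yes

Anti-plurality — last-place votes: B 35, A 54, D 57, E 0, C 35. Winner: E.
Instant-runoff — R1 B 54, A 0, D 0, E 92, C 35 (E winner). Winner: E.
The two methods agree.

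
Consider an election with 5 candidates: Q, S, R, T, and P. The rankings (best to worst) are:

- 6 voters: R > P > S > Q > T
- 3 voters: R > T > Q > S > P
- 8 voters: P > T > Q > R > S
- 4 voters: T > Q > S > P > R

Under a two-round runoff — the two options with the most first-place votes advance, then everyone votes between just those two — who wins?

Round 1 first-place votes: Q 0, S 0, R 9, T 4, P 8.
R and P advance.
Runoff: R is preferred to P by 9 voters; P by 12.
P wins the runoff.

P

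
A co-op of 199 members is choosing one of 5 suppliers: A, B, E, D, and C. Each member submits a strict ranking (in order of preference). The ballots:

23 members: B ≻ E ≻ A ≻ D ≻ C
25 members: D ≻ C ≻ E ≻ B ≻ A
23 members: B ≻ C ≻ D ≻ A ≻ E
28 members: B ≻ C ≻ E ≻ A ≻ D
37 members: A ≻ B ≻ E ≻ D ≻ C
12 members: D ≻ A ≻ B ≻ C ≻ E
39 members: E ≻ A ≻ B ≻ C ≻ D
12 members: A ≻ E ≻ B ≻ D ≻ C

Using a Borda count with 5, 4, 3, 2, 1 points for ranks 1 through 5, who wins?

B

A: 23·3 + 25·1 + 23·2 + 28·2 + 37·5 + 12·4 + 39·4 + 12·5 = 645
B: 23·5 + 25·2 + 23·5 + 28·5 + 37·4 + 12·3 + 39·3 + 12·3 = 757
E: 23·4 + 25·3 + 23·1 + 28·3 + 37·3 + 12·1 + 39·5 + 12·4 = 640
D: 23·2 + 25·5 + 23·3 + 28·1 + 37·2 + 12·5 + 39·1 + 12·2 = 465
C: 23·1 + 25·4 + 23·4 + 28·4 + 37·1 + 12·2 + 39·2 + 12·1 = 478
B has the highest Borda score (757).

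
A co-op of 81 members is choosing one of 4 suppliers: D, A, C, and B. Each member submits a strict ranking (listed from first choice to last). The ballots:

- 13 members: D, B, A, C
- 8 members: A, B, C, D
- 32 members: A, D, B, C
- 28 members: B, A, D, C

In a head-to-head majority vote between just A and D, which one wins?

A

Voters preferring A to D: 68; preferring D to A: 13.
A wins the head-to-head.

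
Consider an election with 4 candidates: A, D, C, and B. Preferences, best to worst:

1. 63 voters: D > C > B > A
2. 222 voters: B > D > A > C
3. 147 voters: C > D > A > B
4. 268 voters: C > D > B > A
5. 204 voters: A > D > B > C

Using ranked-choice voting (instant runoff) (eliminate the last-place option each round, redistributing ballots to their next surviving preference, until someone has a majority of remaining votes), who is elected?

Round 1: A 204, D 63, C 415, B 222. Eliminate D.
Round 2: A 204, C 478, B 222. C has a majority.

C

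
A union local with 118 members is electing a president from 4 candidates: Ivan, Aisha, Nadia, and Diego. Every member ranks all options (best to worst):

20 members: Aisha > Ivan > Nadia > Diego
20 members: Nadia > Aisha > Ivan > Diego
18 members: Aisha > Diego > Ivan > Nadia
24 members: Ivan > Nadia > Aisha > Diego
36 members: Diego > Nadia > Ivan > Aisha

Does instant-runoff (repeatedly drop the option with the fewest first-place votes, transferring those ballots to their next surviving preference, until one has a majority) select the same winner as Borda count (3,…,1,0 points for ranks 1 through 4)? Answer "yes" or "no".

Instant-runoff — R1 Ivan 24, Aisha 38, Nadia 20, Diego 36 (Nadia out); R2 Ivan 24, Aisha 58, Diego 36 (Ivan out); R3 Aisha 82, Diego 36 (Aisha winner). Winner: Aisha.
Borda — scores: Ivan 186, Aisha 178, Nadia 200, Diego 144. Winner: Nadia.
The two methods disagree.

no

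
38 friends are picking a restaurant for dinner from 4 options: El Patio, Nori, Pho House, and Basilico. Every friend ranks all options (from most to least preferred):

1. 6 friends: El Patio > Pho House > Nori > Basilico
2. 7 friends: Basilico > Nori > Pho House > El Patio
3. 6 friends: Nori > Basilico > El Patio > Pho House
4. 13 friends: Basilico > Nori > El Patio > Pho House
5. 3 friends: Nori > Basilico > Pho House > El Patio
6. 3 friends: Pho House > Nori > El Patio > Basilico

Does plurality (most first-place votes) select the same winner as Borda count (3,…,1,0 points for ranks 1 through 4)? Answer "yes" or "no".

no

Plurality — first-place votes: El Patio 6, Nori 9, Pho House 3, Basilico 20. Winner: Basilico.
Borda — scores: El Patio 40, Nori 79, Pho House 31, Basilico 78. Winner: Nori.
The two methods disagree.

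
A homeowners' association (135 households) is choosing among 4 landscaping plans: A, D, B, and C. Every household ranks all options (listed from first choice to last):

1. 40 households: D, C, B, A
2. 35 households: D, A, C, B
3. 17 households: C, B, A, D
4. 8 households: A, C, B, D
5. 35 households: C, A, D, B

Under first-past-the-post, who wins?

D

First-place votes: A 8, D 75, B 0, C 52.
D has the most first-place votes.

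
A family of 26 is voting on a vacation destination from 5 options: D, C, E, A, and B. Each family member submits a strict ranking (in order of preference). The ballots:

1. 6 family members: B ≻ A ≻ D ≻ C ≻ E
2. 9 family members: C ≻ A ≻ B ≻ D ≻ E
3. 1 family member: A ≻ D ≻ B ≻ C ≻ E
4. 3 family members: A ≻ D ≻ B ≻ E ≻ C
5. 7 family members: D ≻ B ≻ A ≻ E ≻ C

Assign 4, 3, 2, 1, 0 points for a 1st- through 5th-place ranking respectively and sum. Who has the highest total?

D: 6·2 + 9·1 + 1·3 + 3·3 + 7·4 = 61
C: 6·1 + 9·4 + 1·1 + 3·0 + 7·0 = 43
E: 6·0 + 9·0 + 1·0 + 3·1 + 7·1 = 10
A: 6·3 + 9·3 + 1·4 + 3·4 + 7·2 = 75
B: 6·4 + 9·2 + 1·2 + 3·2 + 7·3 = 71
A has the highest Borda score (75).

A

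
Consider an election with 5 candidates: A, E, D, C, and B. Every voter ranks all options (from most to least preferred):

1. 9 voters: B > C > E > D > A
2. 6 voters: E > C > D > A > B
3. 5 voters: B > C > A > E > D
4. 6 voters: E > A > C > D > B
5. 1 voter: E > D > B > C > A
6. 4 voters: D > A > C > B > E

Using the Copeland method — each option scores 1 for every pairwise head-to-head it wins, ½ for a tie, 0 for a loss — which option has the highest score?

A: beats B; loses to E, D, and C → score 1.
E: beats A and D; loses to C and B → score 2.
D: beats A and B; loses to E and C → score 2.
C: beats A, E, D, and B → score 4.
B: beats E; loses to A, D, and C → score 1.
C has the best pairwise record.

C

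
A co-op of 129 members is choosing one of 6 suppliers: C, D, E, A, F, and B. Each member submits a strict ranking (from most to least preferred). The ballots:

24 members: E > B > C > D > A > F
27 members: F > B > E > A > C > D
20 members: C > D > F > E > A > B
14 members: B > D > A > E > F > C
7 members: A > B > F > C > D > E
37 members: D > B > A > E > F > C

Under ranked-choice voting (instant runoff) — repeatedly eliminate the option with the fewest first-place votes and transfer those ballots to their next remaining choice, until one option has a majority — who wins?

D

Round 1: C 20, D 37, E 24, A 7, F 27, B 14. Eliminate A.
Round 2: C 20, D 37, E 24, F 27, B 21. Eliminate C.
Round 3: D 57, E 24, F 27, B 21. Eliminate B.
Round 4: D 71, E 24, F 34. D has a majority.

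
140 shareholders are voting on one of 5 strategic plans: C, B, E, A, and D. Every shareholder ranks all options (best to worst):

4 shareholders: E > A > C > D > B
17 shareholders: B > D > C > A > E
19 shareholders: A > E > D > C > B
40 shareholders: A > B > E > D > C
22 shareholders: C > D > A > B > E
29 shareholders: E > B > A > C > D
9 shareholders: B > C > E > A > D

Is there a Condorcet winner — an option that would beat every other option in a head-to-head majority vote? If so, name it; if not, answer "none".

A

A vs C: 92–48 for A.
A vs B: 85–55 for A.
A vs E: 98–42 for A.
A vs D: 101–39 for A.
A beats every other option head-to-head.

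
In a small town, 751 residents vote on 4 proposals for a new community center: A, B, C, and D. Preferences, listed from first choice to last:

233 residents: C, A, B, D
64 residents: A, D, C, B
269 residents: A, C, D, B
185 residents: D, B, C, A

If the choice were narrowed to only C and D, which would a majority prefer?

C

Voters preferring C to D: 502; preferring D to C: 249.
C wins the head-to-head.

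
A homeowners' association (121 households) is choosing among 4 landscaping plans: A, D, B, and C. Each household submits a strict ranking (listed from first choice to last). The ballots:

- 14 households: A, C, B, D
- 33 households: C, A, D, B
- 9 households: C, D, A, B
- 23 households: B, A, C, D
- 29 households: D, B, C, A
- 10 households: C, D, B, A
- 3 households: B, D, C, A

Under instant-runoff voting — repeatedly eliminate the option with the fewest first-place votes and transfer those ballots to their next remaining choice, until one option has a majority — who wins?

Round 1: A 14, D 29, B 26, C 52. Eliminate A.
Round 2: D 29, B 26, C 66. C has a majority.

C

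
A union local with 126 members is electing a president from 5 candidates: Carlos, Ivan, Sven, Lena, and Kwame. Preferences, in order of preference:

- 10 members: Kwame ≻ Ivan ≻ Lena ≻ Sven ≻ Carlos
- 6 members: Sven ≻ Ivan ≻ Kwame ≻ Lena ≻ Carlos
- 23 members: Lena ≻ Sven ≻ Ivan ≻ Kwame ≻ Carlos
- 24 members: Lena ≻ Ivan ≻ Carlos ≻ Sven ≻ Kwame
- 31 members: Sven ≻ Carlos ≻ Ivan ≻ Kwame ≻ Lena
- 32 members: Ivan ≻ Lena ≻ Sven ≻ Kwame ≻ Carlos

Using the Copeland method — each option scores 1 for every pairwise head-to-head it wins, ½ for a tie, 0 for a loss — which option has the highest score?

Carlos: loses to Ivan, Sven, Lena, and Kwame → score 0.
Ivan: beats Carlos, Sven, Lena, and Kwame → score 4.
Sven: beats Carlos and Kwame; loses to Ivan and Lena → score 2.
Lena: beats Carlos, Sven, and Kwame; loses to Ivan → score 3.
Kwame: beats Carlos; loses to Ivan, Sven, and Lena → score 1.
Ivan has the best pairwise record.

Ivan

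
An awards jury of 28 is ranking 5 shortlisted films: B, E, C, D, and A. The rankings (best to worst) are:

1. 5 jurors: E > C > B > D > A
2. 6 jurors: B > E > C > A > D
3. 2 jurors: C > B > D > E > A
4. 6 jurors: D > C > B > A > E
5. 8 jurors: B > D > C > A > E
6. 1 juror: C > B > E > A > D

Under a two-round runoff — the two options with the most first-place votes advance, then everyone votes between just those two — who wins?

B

Round 1 first-place votes: B 14, E 5, C 3, D 6, A 0.
B and D advance.
Runoff: B is preferred to D by 22 voters; D by 6.
B wins the runoff.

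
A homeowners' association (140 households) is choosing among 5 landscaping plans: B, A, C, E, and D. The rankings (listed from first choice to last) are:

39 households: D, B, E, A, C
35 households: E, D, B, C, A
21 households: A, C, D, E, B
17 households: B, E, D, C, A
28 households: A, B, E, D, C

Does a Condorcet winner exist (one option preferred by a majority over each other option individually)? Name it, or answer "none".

Checking pairwise contests:
D beats B 95–45.
B beats A 91–49.
B beats C 119–21.
B beats E 84–56.
E beats D 80–60.
Every option loses at least one head-to-head, so there is no Condorcet winner.

none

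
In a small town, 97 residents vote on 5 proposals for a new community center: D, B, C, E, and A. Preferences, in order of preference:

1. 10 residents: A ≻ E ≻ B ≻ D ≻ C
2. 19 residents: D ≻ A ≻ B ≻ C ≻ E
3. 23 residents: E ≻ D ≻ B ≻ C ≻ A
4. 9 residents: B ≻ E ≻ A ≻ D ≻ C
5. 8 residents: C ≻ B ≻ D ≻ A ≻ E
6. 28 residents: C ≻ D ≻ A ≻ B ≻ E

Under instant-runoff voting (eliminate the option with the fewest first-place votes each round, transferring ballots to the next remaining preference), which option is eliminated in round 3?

D

Round 1: D 19, B 9, C 36, E 23, A 10. Eliminate B.
Round 2: D 19, C 36, E 32, A 10. Eliminate A.
Round 3: D 19, C 36, E 42. Eliminate D.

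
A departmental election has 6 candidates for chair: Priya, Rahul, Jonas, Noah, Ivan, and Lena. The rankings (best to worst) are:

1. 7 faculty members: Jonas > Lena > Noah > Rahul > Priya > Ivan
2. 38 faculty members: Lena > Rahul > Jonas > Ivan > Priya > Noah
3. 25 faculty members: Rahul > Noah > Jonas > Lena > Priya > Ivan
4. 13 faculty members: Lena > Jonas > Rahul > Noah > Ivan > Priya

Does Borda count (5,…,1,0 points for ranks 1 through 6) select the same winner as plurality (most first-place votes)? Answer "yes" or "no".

Borda — scores: Priya 70, Rahul 330, Jonas 276, Noah 147, Ivan 89, Lena 333. Winner: Lena.
Plurality — first-place votes: Priya 0, Rahul 25, Jonas 7, Noah 0, Ivan 0, Lena 51. Winner: Lena.
The two methods agree.

yes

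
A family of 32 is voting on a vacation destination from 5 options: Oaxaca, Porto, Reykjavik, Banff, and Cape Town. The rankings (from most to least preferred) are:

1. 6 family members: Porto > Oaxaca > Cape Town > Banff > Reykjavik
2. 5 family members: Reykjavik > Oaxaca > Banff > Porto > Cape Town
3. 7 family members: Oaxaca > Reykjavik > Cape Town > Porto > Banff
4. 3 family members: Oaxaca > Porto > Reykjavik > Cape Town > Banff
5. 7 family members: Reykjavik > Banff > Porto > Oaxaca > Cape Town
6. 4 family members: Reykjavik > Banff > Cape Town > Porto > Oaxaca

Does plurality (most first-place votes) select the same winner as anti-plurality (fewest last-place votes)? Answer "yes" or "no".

Plurality — first-place votes: Oaxaca 10, Porto 6, Reykjavik 16, Banff 0, Cape Town 0. Winner: Reykjavik.
Anti-plurality — last-place votes: Oaxaca 4, Porto 0, Reykjavik 6, Banff 10, Cape Town 12. Winner: Porto.
The two methods disagree.

no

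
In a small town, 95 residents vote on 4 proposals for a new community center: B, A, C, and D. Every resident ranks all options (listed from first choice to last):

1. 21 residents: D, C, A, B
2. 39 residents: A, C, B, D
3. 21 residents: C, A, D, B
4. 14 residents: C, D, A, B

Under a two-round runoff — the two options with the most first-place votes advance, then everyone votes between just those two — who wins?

C

Round 1 first-place votes: B 0, A 39, C 35, D 21.
A and C advance.
Runoff: A is preferred to C by 39 voters; C by 56.
C wins the runoff.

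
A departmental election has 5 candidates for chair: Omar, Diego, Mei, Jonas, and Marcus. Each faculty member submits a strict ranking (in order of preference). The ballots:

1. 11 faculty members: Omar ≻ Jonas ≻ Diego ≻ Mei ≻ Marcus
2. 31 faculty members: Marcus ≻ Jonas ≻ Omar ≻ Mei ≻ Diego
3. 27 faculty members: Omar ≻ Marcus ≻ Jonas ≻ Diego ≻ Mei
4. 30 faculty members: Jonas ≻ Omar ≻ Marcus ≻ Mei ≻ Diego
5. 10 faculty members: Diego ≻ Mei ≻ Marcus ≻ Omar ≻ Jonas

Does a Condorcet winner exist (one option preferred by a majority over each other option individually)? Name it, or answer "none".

none

Checking pairwise contests:
Jonas beats Omar 61–48.
Omar beats Diego 99–10.
Omar beats Mei 99–10.
Marcus beats Jonas 68–41.
Omar beats Marcus 68–41.
Every option loses at least one head-to-head, so there is no Condorcet winner.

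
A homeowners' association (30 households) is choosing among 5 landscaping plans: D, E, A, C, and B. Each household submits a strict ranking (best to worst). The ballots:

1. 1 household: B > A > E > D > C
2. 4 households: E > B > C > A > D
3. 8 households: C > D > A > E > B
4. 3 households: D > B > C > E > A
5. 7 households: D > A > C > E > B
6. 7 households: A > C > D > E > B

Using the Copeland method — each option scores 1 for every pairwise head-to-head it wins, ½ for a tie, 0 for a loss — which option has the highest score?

C

D: beats E, A, and B; loses to C → score 3.
E: beats B; loses to D, A, and C → score 1.
A: beats E and B; ties C; loses to D → score 2.5.
C: beats D, E, and B; ties A → score 3.5.
B: loses to D, E, A, and C → score 0.
C has the best pairwise record.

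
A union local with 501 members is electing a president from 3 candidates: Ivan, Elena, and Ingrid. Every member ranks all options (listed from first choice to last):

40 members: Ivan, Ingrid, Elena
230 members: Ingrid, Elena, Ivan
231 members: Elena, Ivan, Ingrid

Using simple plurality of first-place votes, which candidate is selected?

Elena

First-place votes: Ivan 40, Elena 231, Ingrid 230.
Elena has the most first-place votes.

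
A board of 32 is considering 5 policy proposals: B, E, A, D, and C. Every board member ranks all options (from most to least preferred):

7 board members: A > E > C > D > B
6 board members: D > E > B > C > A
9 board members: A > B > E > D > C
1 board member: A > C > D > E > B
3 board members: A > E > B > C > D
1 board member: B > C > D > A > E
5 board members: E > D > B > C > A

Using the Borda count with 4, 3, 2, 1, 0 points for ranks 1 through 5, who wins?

E

B: 7·0 + 6·2 + 9·3 + 1·0 + 3·2 + 1·4 + 5·2 = 59
E: 7·3 + 6·3 + 9·2 + 1·1 + 3·3 + 1·0 + 5·4 = 87
A: 7·4 + 6·0 + 9·4 + 1·4 + 3·4 + 1·1 + 5·0 = 81
D: 7·1 + 6·4 + 9·1 + 1·2 + 3·0 + 1·2 + 5·3 = 59
C: 7·2 + 6·1 + 9·0 + 1·3 + 3·1 + 1·3 + 5·1 = 34
E has the highest Borda score (87).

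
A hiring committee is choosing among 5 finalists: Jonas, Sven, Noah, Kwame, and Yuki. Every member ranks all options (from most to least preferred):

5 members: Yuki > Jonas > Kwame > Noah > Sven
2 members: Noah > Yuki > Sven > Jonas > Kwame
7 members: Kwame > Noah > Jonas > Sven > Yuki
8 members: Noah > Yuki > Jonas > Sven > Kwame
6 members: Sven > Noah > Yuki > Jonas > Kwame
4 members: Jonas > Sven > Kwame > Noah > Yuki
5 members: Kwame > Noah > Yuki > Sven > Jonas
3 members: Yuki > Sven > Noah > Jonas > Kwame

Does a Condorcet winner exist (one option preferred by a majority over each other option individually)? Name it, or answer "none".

Checking pairwise contests:
Noah beats Jonas 31–9.
Jonas beats Sven 24–16.
Kwame beats Noah 21–19.
Jonas beats Kwame 28–12.
Noah beats Yuki 32–8.
Every option loses at least one head-to-head, so there is no Condorcet winner.

none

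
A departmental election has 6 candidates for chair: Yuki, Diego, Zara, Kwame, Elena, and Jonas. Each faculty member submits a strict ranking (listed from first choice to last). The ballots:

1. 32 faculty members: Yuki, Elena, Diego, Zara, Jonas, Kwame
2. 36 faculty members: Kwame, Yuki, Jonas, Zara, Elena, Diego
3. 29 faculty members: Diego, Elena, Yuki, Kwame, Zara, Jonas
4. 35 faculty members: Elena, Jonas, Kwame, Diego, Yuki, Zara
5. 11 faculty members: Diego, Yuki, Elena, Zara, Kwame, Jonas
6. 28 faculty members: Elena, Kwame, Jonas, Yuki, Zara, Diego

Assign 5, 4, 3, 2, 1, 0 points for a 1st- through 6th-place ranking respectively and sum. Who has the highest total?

Elena

Yuki: 32·5 + 36·4 + 29·3 + 35·1 + 11·4 + 28·2 = 526
Diego: 32·3 + 36·0 + 29·5 + 35·2 + 11·5 + 28·0 = 366
Zara: 32·2 + 36·2 + 29·1 + 35·0 + 11·2 + 28·1 = 215
Kwame: 32·0 + 36·5 + 29·2 + 35·3 + 11·1 + 28·4 = 466
Elena: 32·4 + 36·1 + 29·4 + 35·5 + 11·3 + 28·5 = 628
Jonas: 32·1 + 36·3 + 29·0 + 35·4 + 11·0 + 28·3 = 364
Elena has the highest Borda score (628).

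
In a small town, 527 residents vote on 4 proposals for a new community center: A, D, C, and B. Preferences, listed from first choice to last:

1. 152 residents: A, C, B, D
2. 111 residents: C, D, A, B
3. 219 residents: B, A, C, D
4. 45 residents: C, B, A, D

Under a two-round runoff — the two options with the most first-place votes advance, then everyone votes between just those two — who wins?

Round 1 first-place votes: A 152, D 0, C 156, B 219.
B and C advance.
Runoff: B is preferred to C by 219 voters; C by 308.
C wins the runoff.

C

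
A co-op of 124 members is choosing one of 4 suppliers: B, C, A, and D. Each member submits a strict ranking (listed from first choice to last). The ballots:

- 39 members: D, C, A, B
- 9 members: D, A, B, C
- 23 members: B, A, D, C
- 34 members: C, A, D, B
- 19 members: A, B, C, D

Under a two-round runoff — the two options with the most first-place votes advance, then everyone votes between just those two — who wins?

D

Round 1 first-place votes: B 23, C 34, A 19, D 48.
D and C advance.
Runoff: D is preferred to C by 71 voters; C by 53.
D wins the runoff.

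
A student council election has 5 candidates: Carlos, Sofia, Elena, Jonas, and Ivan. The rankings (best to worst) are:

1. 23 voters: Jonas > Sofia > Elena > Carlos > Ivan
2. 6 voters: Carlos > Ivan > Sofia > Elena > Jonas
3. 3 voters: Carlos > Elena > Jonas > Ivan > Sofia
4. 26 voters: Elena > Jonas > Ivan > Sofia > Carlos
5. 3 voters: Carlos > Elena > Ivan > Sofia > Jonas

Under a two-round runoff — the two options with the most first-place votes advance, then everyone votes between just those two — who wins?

Round 1 first-place votes: Carlos 12, Sofia 0, Elena 26, Jonas 23, Ivan 0.
Elena and Jonas advance.
Runoff: Elena is preferred to Jonas by 38 voters; Jonas by 23.
Elena wins the runoff.

Elena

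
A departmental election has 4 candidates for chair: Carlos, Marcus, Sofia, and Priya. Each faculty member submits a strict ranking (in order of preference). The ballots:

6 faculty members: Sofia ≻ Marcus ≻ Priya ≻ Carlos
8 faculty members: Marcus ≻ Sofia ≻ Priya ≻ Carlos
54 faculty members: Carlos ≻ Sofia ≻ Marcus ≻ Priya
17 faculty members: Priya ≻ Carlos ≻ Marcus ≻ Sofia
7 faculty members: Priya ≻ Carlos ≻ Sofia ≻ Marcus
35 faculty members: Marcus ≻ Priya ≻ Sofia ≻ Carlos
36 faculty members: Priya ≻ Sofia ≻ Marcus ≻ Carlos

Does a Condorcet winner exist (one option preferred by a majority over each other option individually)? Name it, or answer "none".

none

Checking pairwise contests:
Marcus beats Carlos 85–78.
Sofia beats Marcus 103–60.
Priya beats Sofia 95–68.
Marcus beats Priya 103–60.
Every option loses at least one head-to-head, so there is no Condorcet winner.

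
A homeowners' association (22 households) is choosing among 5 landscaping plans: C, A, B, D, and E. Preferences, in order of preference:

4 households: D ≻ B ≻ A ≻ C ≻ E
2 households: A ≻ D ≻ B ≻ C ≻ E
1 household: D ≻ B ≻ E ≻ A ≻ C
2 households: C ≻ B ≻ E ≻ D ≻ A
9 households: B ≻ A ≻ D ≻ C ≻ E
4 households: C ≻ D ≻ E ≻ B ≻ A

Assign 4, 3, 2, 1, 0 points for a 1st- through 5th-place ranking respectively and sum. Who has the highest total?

B

C: 4·1 + 2·1 + 1·0 + 2·4 + 9·1 + 4·4 = 39
A: 4·2 + 2·4 + 1·1 + 2·0 + 9·3 + 4·0 = 44
B: 4·3 + 2·2 + 1·3 + 2·3 + 9·4 + 4·1 = 65
D: 4·4 + 2·3 + 1·4 + 2·1 + 9·2 + 4·3 = 58
E: 4·0 + 2·0 + 1·2 + 2·2 + 9·0 + 4·2 = 14
B has the highest Borda score (65).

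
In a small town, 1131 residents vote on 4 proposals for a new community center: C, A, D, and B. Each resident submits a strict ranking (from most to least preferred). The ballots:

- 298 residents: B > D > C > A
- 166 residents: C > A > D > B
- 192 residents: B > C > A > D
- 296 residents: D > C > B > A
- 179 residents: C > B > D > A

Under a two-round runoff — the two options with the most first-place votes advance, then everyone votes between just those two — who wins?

Round 1 first-place votes: C 345, A 0, D 296, B 490.
B and C advance.
Runoff: B is preferred to C by 490 voters; C by 641.
C wins the runoff.

C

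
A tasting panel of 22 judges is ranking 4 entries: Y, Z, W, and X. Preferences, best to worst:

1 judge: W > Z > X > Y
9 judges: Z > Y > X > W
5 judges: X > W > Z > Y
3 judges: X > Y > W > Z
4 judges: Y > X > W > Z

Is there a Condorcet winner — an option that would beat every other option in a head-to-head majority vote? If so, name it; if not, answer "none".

Checking pairwise contests:
Z beats Y 15–7.
W beats Z 13–9.
Y beats W 16–6.
Y beats X 13–9.
Every option loses at least one head-to-head, so there is no Condorcet winner.

none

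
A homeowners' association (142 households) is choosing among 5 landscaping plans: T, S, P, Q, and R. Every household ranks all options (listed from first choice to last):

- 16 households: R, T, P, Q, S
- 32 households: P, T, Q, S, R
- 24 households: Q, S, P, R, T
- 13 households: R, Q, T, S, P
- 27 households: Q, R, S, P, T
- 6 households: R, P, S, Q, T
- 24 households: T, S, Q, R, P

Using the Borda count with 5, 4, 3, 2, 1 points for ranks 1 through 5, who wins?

Q

T: 16·4 + 32·4 + 24·1 + 13·3 + 27·1 + 6·1 + 24·5 = 408
S: 16·1 + 32·2 + 24·4 + 13·2 + 27·3 + 6·3 + 24·4 = 397
P: 16·3 + 32·5 + 24·3 + 13·1 + 27·2 + 6·4 + 24·1 = 395
Q: 16·2 + 32·3 + 24·5 + 13·4 + 27·5 + 6·2 + 24·3 = 519
R: 16·5 + 32·1 + 24·2 + 13·5 + 27·4 + 6·5 + 24·2 = 411
Q has the highest Borda score (519).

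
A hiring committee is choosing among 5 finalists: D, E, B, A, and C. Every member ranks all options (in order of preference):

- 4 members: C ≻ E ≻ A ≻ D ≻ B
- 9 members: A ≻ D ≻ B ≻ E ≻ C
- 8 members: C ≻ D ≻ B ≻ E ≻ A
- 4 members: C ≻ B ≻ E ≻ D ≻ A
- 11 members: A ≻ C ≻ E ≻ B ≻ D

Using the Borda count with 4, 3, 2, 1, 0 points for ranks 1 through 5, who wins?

C

D: 4·1 + 9·3 + 8·3 + 4·1 + 11·0 = 59
E: 4·3 + 9·1 + 8·1 + 4·2 + 11·2 = 59
B: 4·0 + 9·2 + 8·2 + 4·3 + 11·1 = 57
A: 4·2 + 9·4 + 8·0 + 4·0 + 11·4 = 88
C: 4·4 + 9·0 + 8·4 + 4·4 + 11·3 = 97
C has the highest Borda score (97).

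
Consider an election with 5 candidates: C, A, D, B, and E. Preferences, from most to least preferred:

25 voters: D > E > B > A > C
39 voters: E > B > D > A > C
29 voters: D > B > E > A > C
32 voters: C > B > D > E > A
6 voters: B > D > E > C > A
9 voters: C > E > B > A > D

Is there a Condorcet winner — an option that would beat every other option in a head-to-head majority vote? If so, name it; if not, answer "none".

Checking pairwise contests:
A beats C 93–47.
D beats A 131–9.
B beats D 86–54.
E beats B 73–67.
D beats E 92–48.
Every option loses at least one head-to-head, so there is no Condorcet winner.

none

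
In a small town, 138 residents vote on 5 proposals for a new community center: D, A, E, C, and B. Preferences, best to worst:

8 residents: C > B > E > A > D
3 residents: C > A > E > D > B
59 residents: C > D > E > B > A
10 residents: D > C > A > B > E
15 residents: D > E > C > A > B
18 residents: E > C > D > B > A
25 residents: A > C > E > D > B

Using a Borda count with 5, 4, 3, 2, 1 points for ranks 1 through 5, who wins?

D: 8·1 + 3·2 + 59·4 + 10·5 + 15·5 + 18·3 + 25·2 = 479
A: 8·2 + 3·4 + 59·1 + 10·3 + 15·2 + 18·1 + 25·5 = 290
E: 8·3 + 3·3 + 59·3 + 10·1 + 15·4 + 18·5 + 25·3 = 445
C: 8·5 + 3·5 + 59·5 + 10·4 + 15·3 + 18·4 + 25·4 = 607
B: 8·4 + 3·1 + 59·2 + 10·2 + 15·1 + 18·2 + 25·1 = 249
C has the highest Borda score (607).

C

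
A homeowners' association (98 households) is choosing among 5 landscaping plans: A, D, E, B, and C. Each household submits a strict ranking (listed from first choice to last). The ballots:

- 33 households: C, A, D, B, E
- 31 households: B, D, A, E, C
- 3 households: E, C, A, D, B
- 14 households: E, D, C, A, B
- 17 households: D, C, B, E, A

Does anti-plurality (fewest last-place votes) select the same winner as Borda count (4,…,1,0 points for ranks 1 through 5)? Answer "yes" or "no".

yes

Anti-plurality — last-place votes: A 17, D 0, E 33, B 17, C 31. Winner: D.
Borda — scores: A 181, D 272, E 116, B 191, C 220. Winner: D.
The two methods agree.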